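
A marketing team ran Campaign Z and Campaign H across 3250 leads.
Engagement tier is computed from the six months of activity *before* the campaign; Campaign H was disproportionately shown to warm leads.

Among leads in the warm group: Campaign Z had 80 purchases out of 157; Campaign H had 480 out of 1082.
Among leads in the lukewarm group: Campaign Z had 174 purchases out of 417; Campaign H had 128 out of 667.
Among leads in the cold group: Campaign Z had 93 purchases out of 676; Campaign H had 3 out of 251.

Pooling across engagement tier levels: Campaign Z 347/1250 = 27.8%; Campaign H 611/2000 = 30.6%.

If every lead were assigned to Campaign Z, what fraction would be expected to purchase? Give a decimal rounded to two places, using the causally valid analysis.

Within every engagement tier level Campaign Z has the higher rate, yet pooled Campaign H does — Simpson's reversal.
Here engagement tier is a common cause — it drives both which campaign a case falls under and the outcome. The crude comparison mixes populations; the stratum-specific rates are the causally relevant ones.
Standardising Campaign Z to the population engagement tier mix: 0.381·80/157 + 0.334·174/417 + 0.285·93/676 = 0.373.

0.37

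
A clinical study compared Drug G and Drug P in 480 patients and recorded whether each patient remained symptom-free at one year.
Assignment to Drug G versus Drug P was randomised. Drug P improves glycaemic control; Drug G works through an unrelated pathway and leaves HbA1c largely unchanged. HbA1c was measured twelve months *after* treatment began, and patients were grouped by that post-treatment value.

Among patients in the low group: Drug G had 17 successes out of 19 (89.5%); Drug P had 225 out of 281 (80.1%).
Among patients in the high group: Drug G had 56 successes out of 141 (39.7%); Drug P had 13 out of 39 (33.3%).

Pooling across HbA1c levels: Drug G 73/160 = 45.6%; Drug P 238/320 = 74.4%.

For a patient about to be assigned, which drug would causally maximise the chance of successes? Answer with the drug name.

Drug P

The distribution of HbA1c is itself part of what the drug does — it is an intermediate outcome. Holding it fixed would remove that part of the effect; the total effect is the pooled difference.
Pooled: Drug G 45.6% vs Drug P 74.4%; Drug P is higher overall.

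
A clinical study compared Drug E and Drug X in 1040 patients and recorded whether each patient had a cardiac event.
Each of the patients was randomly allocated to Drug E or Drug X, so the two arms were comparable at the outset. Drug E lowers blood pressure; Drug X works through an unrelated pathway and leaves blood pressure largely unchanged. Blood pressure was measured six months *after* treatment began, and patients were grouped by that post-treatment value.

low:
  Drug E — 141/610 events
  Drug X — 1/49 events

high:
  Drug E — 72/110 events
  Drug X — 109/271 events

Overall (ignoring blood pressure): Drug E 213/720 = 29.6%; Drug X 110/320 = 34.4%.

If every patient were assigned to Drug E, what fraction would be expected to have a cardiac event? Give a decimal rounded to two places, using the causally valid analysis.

0.30

The distribution of blood pressure is itself part of what the drug does — it is an intermediate outcome. Holding it fixed would remove that part of the effect; the total effect is the pooled difference.
So P(outcome | do(Drug E)) is just the pooled rate for Drug E: 213/720 = 0.296.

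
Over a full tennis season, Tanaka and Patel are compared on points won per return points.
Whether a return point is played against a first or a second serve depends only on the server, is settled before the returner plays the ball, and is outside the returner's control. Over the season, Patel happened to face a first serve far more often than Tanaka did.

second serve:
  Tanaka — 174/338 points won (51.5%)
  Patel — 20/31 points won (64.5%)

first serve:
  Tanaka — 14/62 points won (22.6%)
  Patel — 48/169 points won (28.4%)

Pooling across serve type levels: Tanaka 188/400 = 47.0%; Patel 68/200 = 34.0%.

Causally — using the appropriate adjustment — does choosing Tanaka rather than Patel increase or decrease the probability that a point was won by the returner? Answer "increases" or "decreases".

The stratified and pooled comparisons disagree (Patel wins within each serve type; Tanaka wins overall), so the answer turns on the causal role of serve type.
Since serve type is a pre-existing factor (not a product of the player) and it affects the outcome on its own, it is a confounder. The stratified rates, not the pooled rate, identify the causal effect.
Within each level — second serve: 51.5% vs 64.5%; first serve: 22.6% vs 28.4% — Patel is higher every time.

decreases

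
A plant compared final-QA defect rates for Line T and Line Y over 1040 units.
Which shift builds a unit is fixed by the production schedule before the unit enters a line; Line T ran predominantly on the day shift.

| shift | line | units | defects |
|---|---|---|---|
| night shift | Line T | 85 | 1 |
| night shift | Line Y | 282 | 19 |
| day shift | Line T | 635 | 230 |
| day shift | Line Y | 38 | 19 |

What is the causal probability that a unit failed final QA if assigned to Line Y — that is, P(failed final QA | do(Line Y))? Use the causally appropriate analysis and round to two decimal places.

0.35

The shift-specific comparison favours Line T throughout, but the pooled figures favour Line Y. The question is whether to condition on shift.
Shift is set before the line has any effect — it is not caused by the line — and it independently drives the outcome. That makes it a confounder, so the causal comparison is within shift levels.
Standardising Line Y to the population shift mix: 0.353·19/282 + 0.647·19/38 = 0.347.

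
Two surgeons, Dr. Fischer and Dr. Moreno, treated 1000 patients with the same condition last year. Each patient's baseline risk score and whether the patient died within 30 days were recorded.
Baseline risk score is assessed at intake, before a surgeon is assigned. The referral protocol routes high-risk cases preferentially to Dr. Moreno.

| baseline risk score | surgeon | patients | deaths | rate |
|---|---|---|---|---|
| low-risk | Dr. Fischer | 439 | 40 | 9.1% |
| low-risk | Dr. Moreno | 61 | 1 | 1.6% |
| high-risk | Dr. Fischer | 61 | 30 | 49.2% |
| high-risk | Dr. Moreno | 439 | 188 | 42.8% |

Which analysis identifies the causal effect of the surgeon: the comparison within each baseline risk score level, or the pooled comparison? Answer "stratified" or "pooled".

Dr. Moreno is lower inside every baseline risk score stratum but Dr. Fischer is lower in aggregate. Whether to stratify depends on how baseline risk score relates to the surgeon.
Nothing the surgeon does changes baseline risk score; the imbalance is an allocation artefact. With baseline risk score also predicting the outcome, the pooled figure is confounded, and the within-stratum comparison is the causal one.
Within each level — low-risk: 9.1% vs 1.6%; high-risk: 49.2% vs 42.8% — Dr. Moreno is lower every time.

stratified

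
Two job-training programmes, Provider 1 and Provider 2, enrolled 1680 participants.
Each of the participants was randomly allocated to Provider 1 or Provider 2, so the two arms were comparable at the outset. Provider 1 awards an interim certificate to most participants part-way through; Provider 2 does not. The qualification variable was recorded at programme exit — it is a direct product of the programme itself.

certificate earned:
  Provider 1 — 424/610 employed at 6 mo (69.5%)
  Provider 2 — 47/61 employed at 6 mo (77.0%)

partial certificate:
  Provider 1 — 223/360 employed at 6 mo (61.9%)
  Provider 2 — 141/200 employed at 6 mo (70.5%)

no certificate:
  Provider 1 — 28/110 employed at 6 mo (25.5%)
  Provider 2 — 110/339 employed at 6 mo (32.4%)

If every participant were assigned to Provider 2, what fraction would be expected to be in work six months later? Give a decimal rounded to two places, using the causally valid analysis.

0.50

The stratified and pooled comparisons disagree (Provider 2 wins within each qualification attained during the programme; Provider 1 wins overall), so the answer turns on the causal role of qualification attained during the programme.
Qualification attained during the programme lies on the pathway programme → qualification attained during the programme → outcome, so adjusting for it blocks the indirect effect. For the total causal effect of programme, use the unadjusted pooled rates.
So P(outcome | do(Provider 2)) is just the pooled rate for Provider 2: 298/600 = 0.497.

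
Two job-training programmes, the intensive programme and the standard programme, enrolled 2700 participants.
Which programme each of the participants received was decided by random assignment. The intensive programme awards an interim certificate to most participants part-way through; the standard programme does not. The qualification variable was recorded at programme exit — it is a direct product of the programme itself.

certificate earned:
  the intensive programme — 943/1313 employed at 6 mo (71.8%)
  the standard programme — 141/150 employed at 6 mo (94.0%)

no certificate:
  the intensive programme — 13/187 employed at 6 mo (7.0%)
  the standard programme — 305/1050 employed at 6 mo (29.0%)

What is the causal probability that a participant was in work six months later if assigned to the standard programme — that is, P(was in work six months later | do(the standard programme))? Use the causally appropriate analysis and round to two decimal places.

the standard programme is higher inside every qualification attained during the programme stratum but the intensive programme is higher in aggregate. Whether to stratify depends on how qualification attained during the programme relates to the programme.
Because the programme influences qualification attained during the programme, qualification attained during the programme is a post-treatment mediator, not a confounder. Stratifying on it would bias the estimate; the causal effect is the crude pooled difference.
So P(outcome | do(the standard programme)) is just the pooled rate for the standard programme: 446/1200 = 0.372.

0.37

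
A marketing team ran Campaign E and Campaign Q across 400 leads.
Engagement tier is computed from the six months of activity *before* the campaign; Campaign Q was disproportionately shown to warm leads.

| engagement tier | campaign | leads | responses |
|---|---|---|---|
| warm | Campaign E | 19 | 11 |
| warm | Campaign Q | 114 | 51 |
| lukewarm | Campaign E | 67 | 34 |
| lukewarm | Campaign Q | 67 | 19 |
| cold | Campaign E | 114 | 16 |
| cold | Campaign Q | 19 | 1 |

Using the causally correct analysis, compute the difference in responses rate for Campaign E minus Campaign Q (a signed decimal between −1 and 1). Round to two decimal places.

The imbalance in engagement tier arose from how leads were allocated, not from anything the campaign did; and engagement tier independently affects the outcome. The pooled gap is confounded — condition on engagement tier.
Adjusting over the population distribution of engagement tier: 0.333·(0.579−0.447) + 0.335·(0.507−0.284) + 0.333·(0.140−0.053) = +0.148.

+0.15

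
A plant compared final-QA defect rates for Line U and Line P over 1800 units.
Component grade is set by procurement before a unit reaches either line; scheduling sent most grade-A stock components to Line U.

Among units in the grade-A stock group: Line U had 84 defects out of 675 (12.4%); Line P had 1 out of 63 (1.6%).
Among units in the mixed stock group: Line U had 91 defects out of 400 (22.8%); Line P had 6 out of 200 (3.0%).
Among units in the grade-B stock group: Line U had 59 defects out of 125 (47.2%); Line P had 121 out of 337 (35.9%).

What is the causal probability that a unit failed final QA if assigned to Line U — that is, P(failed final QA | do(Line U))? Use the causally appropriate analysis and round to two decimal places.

Within every component grade level Line P has the lower rate, yet pooled Line U does — Simpson's reversal.
Component grade is set before the line has any effect — it is not caused by the line — and it independently drives the outcome. That makes it a confounder, so the causal comparison is within component grade levels.
Standardising Line U to the population component grade mix: 0.410·84/675 + 0.333·91/400 + 0.257·59/125 = 0.248.

0.25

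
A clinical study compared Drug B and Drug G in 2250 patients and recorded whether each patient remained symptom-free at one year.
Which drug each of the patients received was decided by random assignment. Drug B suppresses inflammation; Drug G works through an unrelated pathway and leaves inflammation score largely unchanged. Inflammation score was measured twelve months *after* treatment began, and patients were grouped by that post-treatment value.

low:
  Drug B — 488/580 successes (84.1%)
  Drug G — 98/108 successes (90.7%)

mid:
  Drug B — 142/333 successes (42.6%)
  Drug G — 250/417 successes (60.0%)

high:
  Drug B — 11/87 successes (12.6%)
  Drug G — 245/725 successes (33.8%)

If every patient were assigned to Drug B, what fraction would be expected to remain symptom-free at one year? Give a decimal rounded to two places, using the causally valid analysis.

Inflammation score is downstream of the drug. One should not condition on a consequence of treatment, so the overall rates are the right comparison.
So P(outcome | do(Drug B)) is just the pooled rate for Drug B: 641/1000 = 0.641.

0.64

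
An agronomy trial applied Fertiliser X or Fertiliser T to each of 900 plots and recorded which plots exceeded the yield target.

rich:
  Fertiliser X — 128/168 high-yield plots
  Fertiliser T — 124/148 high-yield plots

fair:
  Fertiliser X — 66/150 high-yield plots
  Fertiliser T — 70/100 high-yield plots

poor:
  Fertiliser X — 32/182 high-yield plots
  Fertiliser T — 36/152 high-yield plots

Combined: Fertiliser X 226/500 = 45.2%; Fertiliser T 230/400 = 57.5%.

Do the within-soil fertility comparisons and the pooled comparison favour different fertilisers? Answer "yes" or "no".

Within each soil fertility level (rich 76.2% vs 83.8%; fair 44.0% vs 70.0%; poor 17.6% vs 23.7%), Fertiliser T has the higher rate every time. Pooled: 45.2% vs 57.5% — Fertiliser T has the higher rate overall. They agree.

no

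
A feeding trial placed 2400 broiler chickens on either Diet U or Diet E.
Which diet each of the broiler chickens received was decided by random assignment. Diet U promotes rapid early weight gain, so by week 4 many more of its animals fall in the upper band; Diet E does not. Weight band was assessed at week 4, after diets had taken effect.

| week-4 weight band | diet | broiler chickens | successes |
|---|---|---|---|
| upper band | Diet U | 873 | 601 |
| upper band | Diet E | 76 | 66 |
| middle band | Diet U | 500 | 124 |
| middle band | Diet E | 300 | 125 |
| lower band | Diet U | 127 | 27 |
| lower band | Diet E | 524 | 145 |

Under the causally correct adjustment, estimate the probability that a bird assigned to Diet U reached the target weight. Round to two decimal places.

0.50

Because the diet influences week-4 weight band, week-4 weight band is a post-treatment mediator, not a confounder. Stratifying on it would bias the estimate; the causal effect is the crude pooled difference.
So P(outcome | do(Diet U)) is just the pooled rate for Diet U: 752/1500 = 0.501.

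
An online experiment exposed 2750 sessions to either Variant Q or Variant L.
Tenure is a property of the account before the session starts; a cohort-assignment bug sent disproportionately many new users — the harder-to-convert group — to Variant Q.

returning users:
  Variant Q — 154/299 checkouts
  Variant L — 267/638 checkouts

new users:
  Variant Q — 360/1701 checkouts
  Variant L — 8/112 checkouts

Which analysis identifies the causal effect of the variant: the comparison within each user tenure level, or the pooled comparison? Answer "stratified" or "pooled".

Nothing the variant does changes user tenure; the imbalance is an allocation artefact. With user tenure also predicting the outcome, the pooled figure is confounded, and the within-stratum comparison is the causal one.
Within each level — returning users: 51.5% vs 41.8%; new users: 21.2% vs 7.1% — Variant Q is higher every time.

stratified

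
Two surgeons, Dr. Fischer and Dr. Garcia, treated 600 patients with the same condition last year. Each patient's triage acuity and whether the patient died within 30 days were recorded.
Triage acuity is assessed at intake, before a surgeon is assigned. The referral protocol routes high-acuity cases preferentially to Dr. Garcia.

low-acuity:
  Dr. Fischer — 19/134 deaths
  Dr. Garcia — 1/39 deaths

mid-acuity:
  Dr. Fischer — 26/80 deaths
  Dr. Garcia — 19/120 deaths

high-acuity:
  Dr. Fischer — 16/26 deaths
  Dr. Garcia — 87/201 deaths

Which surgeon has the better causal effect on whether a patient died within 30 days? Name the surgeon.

Dr. Garcia

Within every triage acuity level Dr. Garcia has the lower rate, yet pooled Dr. Fischer does — Simpson's reversal.
Triage acuity satisfies the back-door criterion: it is not a descendant of the surgeon, and it blocks the spurious path from surgeon to outcome. Adjusting for it (i.e., using the within-triage acuity rates) gives the causal effect.
Within each level — low-acuity: 14.2% vs 2.6%; mid-acuity: 32.5% vs 15.8%; high-acuity: 61.5% vs 43.3% — Dr. Garcia is lower every time.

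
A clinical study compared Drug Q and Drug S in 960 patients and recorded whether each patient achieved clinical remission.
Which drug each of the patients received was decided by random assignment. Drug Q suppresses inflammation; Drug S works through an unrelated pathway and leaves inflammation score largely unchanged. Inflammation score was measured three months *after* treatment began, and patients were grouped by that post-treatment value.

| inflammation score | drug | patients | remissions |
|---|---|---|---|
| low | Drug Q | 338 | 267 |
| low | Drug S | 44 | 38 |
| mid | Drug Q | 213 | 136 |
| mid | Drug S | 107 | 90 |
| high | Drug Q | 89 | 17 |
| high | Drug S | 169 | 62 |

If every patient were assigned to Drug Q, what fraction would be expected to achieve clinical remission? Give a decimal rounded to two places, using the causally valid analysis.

0.66

Within every inflammation score level Drug S has the higher rate, yet pooled Drug Q does — Simpson's reversal.
Inflammation score here is a post-treatment variable shaped by the drug; conditioning on it would introduce bias rather than remove it. The overall comparison is the causal one.
So P(outcome | do(Drug Q)) is just the pooled rate for Drug Q: 420/640 = 0.656.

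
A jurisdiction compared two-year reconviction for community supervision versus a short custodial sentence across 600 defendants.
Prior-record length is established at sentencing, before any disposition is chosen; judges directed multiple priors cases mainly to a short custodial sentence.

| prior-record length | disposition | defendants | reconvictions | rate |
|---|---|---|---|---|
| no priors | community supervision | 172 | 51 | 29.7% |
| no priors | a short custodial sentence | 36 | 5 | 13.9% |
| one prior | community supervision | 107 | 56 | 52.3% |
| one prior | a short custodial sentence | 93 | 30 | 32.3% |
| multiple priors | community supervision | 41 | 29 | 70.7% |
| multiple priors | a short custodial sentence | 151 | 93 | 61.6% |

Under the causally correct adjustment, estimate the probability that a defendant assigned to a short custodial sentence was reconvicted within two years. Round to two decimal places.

a short custodial sentence is lower inside every prior-record length stratum but community supervision is lower in aggregate. Whether to stratify depends on how prior-record length relates to the disposition.
Prior-record length satisfies the back-door criterion: it is not a descendant of the disposition, and it blocks the spurious path from disposition to outcome. Adjusting for it (i.e., using the within-prior-record length rates) gives the causal effect.
Standardising a short custodial sentence to the population prior-record length mix: 0.347·5/36 + 0.333·30/93 + 0.320·93/151 = 0.353.

0.35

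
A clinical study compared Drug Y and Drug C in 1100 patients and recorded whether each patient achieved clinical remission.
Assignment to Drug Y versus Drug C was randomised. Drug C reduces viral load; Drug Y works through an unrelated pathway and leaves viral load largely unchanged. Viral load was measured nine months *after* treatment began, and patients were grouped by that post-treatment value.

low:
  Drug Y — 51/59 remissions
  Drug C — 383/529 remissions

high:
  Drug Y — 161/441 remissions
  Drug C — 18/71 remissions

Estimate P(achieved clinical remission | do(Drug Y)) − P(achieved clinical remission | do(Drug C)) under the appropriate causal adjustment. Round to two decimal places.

Within every viral load level Drug Y has the higher rate, yet pooled Drug C does — Simpson's reversal.
Because the drug influences viral load, viral load is a post-treatment mediator, not a confounder. Stratifying on it would bias the estimate; the causal effect is the crude pooled difference.
The causal difference is the pooled difference: 0.424 − 0.668 = -0.244.

-0.24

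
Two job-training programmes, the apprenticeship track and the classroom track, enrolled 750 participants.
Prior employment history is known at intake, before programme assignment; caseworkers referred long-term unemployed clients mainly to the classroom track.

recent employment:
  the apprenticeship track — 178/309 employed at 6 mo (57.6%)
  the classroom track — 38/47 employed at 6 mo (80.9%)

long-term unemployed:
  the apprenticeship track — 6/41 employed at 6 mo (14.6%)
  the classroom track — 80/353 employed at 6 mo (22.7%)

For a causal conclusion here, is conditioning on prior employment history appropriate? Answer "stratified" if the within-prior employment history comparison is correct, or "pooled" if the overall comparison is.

stratified

The prior employment history-specific comparison favours the classroom track throughout, but the pooled figures favour the apprenticeship track. The question is whether to condition on prior employment history.
Prior employment history is set before the programme has any effect — it is not caused by the programme — and it independently drives the outcome. That makes it a confounder, so the causal comparison is within prior employment history levels.
Within each level — recent employment: 57.6% vs 80.9%; long-term unemployed: 14.6% vs 22.7% — the classroom track is higher every time.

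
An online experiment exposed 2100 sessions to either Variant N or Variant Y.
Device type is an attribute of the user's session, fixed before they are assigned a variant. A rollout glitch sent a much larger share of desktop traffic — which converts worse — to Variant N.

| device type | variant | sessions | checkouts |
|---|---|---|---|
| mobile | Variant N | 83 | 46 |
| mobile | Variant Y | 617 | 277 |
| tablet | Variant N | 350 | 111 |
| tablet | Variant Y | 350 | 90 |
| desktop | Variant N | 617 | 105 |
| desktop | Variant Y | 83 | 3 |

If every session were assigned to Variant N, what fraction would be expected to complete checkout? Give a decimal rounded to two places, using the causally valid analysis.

Variant N is higher inside every device type stratum but Variant Y is higher in aggregate. Whether to stratify depends on how device type relates to the variant.
Nothing the variant does changes device type; the imbalance is an allocation artefact. With device type also predicting the outcome, the pooled figure is confounded, and the within-stratum comparison is the causal one.
Standardising Variant N to the population device type mix: 0.333·46/83 + 0.333·111/350 + 0.333·105/617 = 0.347.

0.35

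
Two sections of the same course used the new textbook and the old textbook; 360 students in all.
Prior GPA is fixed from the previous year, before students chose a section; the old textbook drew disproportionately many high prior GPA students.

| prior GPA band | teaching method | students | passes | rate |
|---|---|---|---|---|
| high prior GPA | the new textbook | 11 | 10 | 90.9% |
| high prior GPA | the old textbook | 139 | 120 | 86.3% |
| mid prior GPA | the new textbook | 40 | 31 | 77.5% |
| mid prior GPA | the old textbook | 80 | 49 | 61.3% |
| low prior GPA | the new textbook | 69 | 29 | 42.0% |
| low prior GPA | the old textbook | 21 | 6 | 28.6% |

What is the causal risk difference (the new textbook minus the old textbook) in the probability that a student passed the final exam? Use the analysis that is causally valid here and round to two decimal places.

+0.11

Here prior GPA band is a common cause — it drives both which teaching method a case falls under and the outcome. The crude comparison mixes populations; the stratum-specific rates are the causally relevant ones.
Adjusting over the population distribution of prior GPA band: 0.417·(0.909−0.863) + 0.333·(0.775−0.613) + 0.250·(0.420−0.286) = +0.107.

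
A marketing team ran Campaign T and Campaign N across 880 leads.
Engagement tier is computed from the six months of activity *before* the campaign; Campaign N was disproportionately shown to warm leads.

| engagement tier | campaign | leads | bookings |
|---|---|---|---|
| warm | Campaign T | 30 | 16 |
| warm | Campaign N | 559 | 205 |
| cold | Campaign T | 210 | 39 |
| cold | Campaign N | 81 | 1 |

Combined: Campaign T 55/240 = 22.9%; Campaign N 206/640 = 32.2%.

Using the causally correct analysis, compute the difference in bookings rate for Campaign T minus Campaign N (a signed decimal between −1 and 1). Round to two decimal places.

+0.17

Here engagement tier is a common cause — it drives both which campaign a case falls under and the outcome. The crude comparison mixes populations; the stratum-specific rates are the causally relevant ones.
Adjusting over the population distribution of engagement tier: 0.669·(0.533−0.367) + 0.331·(0.186−0.012) = +0.169.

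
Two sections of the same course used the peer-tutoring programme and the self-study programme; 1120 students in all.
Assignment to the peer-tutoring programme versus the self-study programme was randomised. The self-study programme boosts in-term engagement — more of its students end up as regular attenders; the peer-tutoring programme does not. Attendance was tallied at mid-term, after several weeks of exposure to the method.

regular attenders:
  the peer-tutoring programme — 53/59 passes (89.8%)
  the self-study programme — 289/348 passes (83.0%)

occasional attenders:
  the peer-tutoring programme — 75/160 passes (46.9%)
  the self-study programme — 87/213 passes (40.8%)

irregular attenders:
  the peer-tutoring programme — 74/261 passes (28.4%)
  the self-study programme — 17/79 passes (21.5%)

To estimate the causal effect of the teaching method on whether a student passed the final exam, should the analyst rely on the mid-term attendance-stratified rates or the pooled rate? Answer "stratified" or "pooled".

pooled

Within every mid-term attendance level the peer-tutoring programme has the higher rate, yet pooled the self-study programme does — Simpson's reversal.
Because the teaching method influences mid-term attendance, mid-term attendance is a post-treatment mediator, not a confounder. Stratifying on it would bias the estimate; the causal effect is the crude pooled difference.
Pooled: the peer-tutoring programme 42.1% vs the self-study programme 61.4%; the self-study programme is higher overall.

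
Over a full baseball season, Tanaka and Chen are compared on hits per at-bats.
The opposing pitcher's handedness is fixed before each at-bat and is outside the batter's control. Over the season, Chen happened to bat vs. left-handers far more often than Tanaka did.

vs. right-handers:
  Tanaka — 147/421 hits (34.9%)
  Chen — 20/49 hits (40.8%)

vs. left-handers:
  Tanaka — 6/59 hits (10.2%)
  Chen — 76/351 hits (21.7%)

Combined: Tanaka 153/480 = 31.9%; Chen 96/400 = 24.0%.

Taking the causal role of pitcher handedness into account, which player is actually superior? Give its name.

Chen is higher inside every pitcher handedness stratum but Tanaka is higher in aggregate. Whether to stratify depends on how pitcher handedness relates to the player.
Nothing the player does changes pitcher handedness; the imbalance is an allocation artefact. With pitcher handedness also predicting the outcome, the pooled figure is confounded, and the within-stratum comparison is the causal one.
Within each level — vs. right-handers: 34.9% vs 40.8%; vs. left-handers: 10.2% vs 21.7% — Chen is higher every time.

Chen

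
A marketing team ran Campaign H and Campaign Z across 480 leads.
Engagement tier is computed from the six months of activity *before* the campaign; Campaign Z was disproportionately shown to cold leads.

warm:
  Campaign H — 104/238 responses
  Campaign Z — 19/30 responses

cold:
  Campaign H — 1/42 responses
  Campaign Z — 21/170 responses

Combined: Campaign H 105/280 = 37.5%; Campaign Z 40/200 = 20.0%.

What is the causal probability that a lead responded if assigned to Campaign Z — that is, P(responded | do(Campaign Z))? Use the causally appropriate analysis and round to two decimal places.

0.41

Engagement tier is set before the campaign has any effect — it is not caused by the campaign — and it independently drives the outcome. That makes it a confounder, so the causal comparison is within engagement tier levels.
Standardising Campaign Z to the population engagement tier mix: 0.558·19/30 + 0.442·21/170 = 0.408.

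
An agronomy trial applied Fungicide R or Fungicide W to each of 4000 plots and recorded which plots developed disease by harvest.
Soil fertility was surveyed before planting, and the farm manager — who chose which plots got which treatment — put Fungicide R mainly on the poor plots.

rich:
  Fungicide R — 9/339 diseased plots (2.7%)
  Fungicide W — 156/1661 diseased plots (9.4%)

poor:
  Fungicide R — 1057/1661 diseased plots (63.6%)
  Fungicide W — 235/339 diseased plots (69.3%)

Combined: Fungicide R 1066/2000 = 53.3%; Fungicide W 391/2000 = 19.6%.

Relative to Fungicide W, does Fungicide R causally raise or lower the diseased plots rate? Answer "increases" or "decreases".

The stratified and pooled comparisons disagree (Fungicide R wins within each soil fertility; Fungicide W wins overall), so the answer turns on the causal role of soil fertility.
Nothing the fungicide does changes soil fertility; the imbalance is an allocation artefact. With soil fertility also predicting the outcome, the pooled figure is confounded, and the within-stratum comparison is the causal one.
Within each level — rich: 2.7% vs 9.4%; poor: 63.6% vs 69.3% — Fungicide R is lower every time.

decreases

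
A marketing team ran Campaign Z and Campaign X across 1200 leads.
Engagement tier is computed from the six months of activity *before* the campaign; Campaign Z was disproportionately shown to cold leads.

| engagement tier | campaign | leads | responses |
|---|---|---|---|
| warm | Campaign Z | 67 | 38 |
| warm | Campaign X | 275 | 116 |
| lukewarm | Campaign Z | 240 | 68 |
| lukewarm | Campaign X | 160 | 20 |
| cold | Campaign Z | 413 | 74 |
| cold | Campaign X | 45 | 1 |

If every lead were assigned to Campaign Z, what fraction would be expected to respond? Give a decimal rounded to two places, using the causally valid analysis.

Within every engagement tier level Campaign Z has the higher rate, yet pooled Campaign X does — Simpson's reversal.
Nothing the campaign does changes engagement tier; the imbalance is an allocation artefact. With engagement tier also predicting the outcome, the pooled figure is confounded, and the within-stratum comparison is the causal one.
Standardising Campaign Z to the population engagement tier mix: 0.285·38/67 + 0.333·68/240 + 0.382·74/413 = 0.324.

0.32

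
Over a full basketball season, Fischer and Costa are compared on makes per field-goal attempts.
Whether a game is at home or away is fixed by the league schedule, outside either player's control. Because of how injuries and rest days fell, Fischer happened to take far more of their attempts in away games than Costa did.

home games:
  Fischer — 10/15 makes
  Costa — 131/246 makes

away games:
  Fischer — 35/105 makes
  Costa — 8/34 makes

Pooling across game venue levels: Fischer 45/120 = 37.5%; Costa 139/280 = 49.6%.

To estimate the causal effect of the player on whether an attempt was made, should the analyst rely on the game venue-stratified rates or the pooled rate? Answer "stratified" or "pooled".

Game venue is set before the player has any effect — it is not caused by the player — and it independently drives the outcome. That makes it a confounder, so the causal comparison is within game venue levels.
Within each level — home games: 66.7% vs 53.3%; away games: 33.3% vs 23.5% — Fischer is higher every time.

stratified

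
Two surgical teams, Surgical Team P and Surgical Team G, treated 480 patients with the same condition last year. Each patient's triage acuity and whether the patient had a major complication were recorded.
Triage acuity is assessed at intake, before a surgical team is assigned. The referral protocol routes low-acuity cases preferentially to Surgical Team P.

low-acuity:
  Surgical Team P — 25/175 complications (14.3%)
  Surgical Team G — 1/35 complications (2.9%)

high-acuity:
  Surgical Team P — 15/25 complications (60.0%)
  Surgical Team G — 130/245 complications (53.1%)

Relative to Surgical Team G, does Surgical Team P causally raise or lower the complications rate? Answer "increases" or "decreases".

increases

Since triage acuity is a pre-existing factor (not a product of the surgical team) and it affects the outcome on its own, it is a confounder. The stratified rates, not the pooled rate, identify the causal effect.
Within each level — low-acuity: 14.3% vs 2.9%; high-acuity: 60.0% vs 53.1% — Surgical Team G is lower every time.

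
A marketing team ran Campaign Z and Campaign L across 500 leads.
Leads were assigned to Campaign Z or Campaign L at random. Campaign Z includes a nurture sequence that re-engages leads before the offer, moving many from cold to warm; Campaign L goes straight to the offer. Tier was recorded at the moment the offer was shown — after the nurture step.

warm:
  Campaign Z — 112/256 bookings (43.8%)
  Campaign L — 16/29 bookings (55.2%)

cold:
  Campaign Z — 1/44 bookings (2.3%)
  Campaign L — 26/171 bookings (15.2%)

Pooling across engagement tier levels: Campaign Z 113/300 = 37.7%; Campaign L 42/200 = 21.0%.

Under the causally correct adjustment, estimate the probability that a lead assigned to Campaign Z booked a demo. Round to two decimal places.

0.38

Because the campaign influences engagement tier, engagement tier is a post-treatment mediator, not a confounder. Stratifying on it would bias the estimate; the causal effect is the crude pooled difference.
So P(outcome | do(Campaign Z)) is just the pooled rate for Campaign Z: 113/300 = 0.377.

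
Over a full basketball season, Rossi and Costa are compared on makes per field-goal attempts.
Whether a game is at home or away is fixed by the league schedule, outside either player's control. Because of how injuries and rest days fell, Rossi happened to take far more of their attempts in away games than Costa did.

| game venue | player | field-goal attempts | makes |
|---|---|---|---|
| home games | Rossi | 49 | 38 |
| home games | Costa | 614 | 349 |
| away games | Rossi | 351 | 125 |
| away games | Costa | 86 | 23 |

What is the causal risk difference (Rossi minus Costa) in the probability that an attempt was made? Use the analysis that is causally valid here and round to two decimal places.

+0.16

The stratified and pooled comparisons disagree (Rossi wins within each game venue; Costa wins overall), so the answer turns on the causal role of game venue.
Game venue satisfies the back-door criterion: it is not a descendant of the player, and it blocks the spurious path from player to outcome. Adjusting for it (i.e., using the within-game venue rates) gives the causal effect.
Adjusting over the population distribution of game venue: 0.603·(0.776−0.568) + 0.397·(0.356−0.267) = +0.160.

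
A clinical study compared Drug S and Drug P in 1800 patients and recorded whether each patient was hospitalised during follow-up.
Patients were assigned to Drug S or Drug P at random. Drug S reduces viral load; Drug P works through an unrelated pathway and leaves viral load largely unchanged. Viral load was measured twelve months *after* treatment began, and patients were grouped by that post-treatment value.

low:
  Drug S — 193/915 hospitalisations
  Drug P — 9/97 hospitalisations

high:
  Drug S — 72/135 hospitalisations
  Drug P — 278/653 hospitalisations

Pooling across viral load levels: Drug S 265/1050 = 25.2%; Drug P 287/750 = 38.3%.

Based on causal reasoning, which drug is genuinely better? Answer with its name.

Because the drug influences viral load, viral load is a post-treatment mediator, not a confounder. Stratifying on it would bias the estimate; the causal effect is the crude pooled difference.
Pooled: Drug S 25.2% vs Drug P 38.3%; Drug S is lower overall.

Drug S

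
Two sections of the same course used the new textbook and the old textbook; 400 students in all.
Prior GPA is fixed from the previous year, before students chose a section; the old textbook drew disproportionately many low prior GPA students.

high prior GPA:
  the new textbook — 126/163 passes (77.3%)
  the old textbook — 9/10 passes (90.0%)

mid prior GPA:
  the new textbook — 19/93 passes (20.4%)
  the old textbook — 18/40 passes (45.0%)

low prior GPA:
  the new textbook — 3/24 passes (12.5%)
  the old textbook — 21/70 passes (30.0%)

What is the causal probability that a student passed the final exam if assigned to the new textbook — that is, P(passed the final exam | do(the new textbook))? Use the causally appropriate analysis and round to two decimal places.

0.43

Within every prior GPA band level the old textbook has the higher rate, yet pooled the new textbook does — Simpson's reversal.
Since prior GPA band is a pre-existing factor (not a product of the teaching method) and it affects the outcome on its own, it is a confounder. The stratified rates, not the pooled rate, identify the causal effect.
Standardising the new textbook to the population prior GPA band mix: 0.432·126/163 + 0.333·19/93 + 0.235·3/24 = 0.432.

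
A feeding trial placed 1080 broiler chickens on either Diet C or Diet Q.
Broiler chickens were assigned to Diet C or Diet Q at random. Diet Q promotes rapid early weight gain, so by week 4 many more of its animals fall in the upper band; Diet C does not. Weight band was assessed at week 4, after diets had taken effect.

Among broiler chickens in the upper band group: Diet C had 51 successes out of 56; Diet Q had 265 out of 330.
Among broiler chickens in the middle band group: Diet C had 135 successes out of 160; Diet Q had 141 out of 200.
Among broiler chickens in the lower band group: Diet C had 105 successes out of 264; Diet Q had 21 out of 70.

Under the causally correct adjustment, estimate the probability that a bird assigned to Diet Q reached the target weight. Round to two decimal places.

Week-4 weight band lies on the pathway diet → week-4 weight band → outcome, so adjusting for it blocks the indirect effect. For the total causal effect of diet, use the unadjusted pooled rates.
So P(outcome | do(Diet Q)) is just the pooled rate for Diet Q: 427/600 = 0.712.

0.71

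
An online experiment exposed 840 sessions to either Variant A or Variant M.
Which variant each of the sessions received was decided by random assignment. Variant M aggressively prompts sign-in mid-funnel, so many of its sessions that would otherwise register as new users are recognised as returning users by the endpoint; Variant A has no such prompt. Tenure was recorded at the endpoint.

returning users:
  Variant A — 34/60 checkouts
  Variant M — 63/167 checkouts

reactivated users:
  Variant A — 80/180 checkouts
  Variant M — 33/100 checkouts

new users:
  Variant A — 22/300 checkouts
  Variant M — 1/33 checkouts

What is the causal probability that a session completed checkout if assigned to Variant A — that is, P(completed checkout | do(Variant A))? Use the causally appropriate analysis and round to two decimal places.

0.25

User tenure is recorded after the variant and is itself shifted by it — it sits on the causal path from variant to outcome. Conditioning on a mediator would strip out part of the effect we want; the pooled comparison gives the total causal effect.
So P(outcome | do(Variant A)) is just the pooled rate for Variant A: 136/540 = 0.252.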